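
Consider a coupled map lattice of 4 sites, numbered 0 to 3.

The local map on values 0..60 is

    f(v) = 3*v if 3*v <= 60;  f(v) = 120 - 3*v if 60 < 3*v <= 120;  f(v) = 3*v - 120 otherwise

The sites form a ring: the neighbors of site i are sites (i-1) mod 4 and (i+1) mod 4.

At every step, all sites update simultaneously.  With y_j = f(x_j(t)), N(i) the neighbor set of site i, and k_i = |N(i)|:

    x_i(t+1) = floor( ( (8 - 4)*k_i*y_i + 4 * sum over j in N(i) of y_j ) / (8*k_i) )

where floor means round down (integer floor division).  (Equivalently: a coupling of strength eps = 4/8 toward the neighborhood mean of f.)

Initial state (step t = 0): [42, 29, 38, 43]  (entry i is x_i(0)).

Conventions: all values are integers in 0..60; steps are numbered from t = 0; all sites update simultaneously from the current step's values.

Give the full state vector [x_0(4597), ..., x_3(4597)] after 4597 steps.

Answer: [36, 36, 36, 36]
Key observation: The state at step 11, [36, 36, 36, 36], reappears at step 13: the system is in a cycle of period 2 from step 11 on.  Therefore the state at step 4597 equals the state at step 11 + ((4597 - 11) mod 2) = 11, which is [36, 36, 36, 36].

Derivation:
t=0: [42, 29, 38, 43]
t=1: [13, 19, 13, 7]
t=2: [39, 48, 39, 30]
t=3: [15, 13, 15, 16]
t=4: [44, 42, 44, 46]
t=5: [12, 9, 12, 15]
t=6: [36, 31, 36, 40]
t=7: [12, 19, 12, 6]
t=8: [36, 46, 36, 27]
t=9: [20, 15, 20, 25]
t=10: [52, 52, 52, 52]
t=11: [36, 36, 36, 36]
t=12: [12, 12, 12, 12]
t=13: [36, 36, 36, 36]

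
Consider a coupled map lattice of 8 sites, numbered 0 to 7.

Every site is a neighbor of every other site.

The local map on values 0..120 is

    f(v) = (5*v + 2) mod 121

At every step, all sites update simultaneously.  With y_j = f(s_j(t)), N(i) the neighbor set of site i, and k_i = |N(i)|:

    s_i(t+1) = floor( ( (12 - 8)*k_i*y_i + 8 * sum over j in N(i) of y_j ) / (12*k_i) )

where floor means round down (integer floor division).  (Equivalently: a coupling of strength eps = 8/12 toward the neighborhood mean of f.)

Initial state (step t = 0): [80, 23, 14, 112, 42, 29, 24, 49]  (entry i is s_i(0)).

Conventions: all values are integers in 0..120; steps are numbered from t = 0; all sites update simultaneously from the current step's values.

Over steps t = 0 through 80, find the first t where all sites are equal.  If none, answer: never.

Answer: never
Key observation: The state at step 17 reappears at step 24 — the system is in a cycle of period 7 from step 17 on.  No step 0..24 is synchronized, and the cycle repeats forever, so no step up to 80 (or ever) has all sites equal.

Derivation:
t=0: [80, 23, 14, 112, 42, 29, 24, 49]  (not all equal)
t=1: [50, 68, 58, 59, 62, 47, 41, 42]  (not all equal)
t=2: [57, 78, 66, 68, 71, 82, 75, 76]  (not all equal)
t=3: [54, 50, 65, 67, 71, 55, 47, 48]  (not all equal)
t=4: [53, 48, 66, 68, 73, 54, 73, 46]  (not all equal)
t=5: [40, 34, 56, 58, 35, 41, 35, 61]  (not all equal)
t=6: [65, 58, 55, 58, 59, 66, 59, 61]  (not all equal)
t=7: [66, 58, 54, 58, 59, 67, 59, 61]  (not all equal)
t=8: [68, 58, 53, 58, 59, 69, 59, 62]  (not all equal)
t=9: [72, 60, 54, 60, 61, 73, 61, 65]  (not all equal)
t=10: [75, 60, 53, 60, 62, 47, 62, 66]  (not all equal)
t=11: [51, 62, 54, 62, 64, 75, 64, 69]  (not all equal)
t=12: [47, 60, 51, 60, 63, 47, 63, 69]  (not all equal)
t=13: [86, 73, 62, 73, 77, 86, 77, 84]  (not all equal)
t=14: [47, 31, 47, 31, 36, 47, 36, 44]  (not all equal)
t=15: [88, 69, 88, 69, 75, 88, 75, 85]  (not all equal)
t=16: [70, 76, 70, 76, 54, 70, 54, 66]  (not all equal)
t=17: [75, 53, 75, 53, 56, 75, 56, 70]  (not all equal)
t=18: [30, 32, 30, 32, 36, 30, 36, 53]  (not all equal)
t=19: [38, 40, 38, 40, 45, 38, 45, 36]  (not all equal)
t=20: [78, 81, 78, 81, 86, 78, 86, 76]  (not all equal)
t=21: [38, 42, 38, 42, 48, 38, 48, 36]  (not all equal)
t=22: [60, 65, 60, 65, 43, 60, 43, 57]  (not all equal)
t=23: [70, 76, 70, 76, 78, 70, 78, 66]  (not all equal)
t=24: [75, 53, 75, 53, 56, 75, 56, 70]  (not all equal)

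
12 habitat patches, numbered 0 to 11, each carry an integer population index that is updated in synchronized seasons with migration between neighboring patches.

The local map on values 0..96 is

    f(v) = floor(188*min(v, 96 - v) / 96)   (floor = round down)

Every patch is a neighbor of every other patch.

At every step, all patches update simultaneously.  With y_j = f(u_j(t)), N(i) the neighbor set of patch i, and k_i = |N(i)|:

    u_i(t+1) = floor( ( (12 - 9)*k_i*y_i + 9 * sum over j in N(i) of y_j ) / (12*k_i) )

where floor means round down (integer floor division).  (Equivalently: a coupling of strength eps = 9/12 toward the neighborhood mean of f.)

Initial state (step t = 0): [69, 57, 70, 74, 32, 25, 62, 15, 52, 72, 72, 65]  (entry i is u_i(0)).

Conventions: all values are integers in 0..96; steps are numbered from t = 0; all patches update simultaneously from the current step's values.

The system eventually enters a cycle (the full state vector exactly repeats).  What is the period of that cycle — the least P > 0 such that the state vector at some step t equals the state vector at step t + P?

Simulating step by step:
t=0: [69, 57, 70, 74, 32, 25, 62, 15, 52, 72, 72, 65]
t=1: [54, 59, 54, 53, 56, 54, 57, 50, 61, 53, 53, 56]
t=2: [80, 78, 80, 80, 79, 80, 79, 81, 77, 80, 80, 79]
t=3: [31, 32, 31, 31, 32, 31, 32, 31, 33, 31, 31, 32]
t=4: [60, 61, 60, 60, 61, 60, 61, 60, 61, 60, 60, 61]
t=5: [69, 68, 69, 69, 68, 69, 68, 69, 68, 69, 69, 68]
t=6: [52, 53, 52, 52, 53, 52, 53, 52, 53, 52, 52, 53]
t=7: [85, 84, 85, 85, 84, 85, 84, 85, 84, 85, 85, 84]
t=8: [21, 22, 21, 21, 22, 21, 22, 21, 22, 21, 21, 22]
t=9: [41, 42, 41, 41, 42, 41, 42, 41, 42, 41, 41, 42]
t=10: [80, 81, 80, 80, 81, 80, 81, 80, 81, 80, 80, 81]
t=11: [30, 29, 30, 30, 29, 30, 29, 30, 29, 30, 30, 29]
t=12: [57, 56, 57, 57, 56, 57, 56, 57, 56, 57, 57, 56]
t=13: [76, 77, 76, 76, 77, 76, 77, 76, 77, 76, 76, 77]
t=14: [38, 37, 38, 38, 37, 38, 37, 38, 37, 38, 38, 37]
t=15: [73, 72, 73, 73, 72, 73, 72, 73, 72, 73, 73, 72]
t=16: [45, 46, 45, 45, 46, 45, 46, 45, 46, 45, 45, 46]
t=17: [88, 89, 88, 88, 89, 88, 89, 88, 89, 88, 88, 89]
t=18: [14, 13, 14, 14, 13, 14, 13, 14, 13, 14, 14, 13]
t=19: [26, 25, 26, 26, 25, 26, 25, 26, 25, 26, 26, 25]
t=20: [49, 48, 49, 49, 48, 49, 48, 49, 48, 49, 49, 48]
t=21: [92, 93, 92, 92, 93, 92, 93, 92, 93, 92, 92, 93]
t=22: [6, 5, 6, 6, 5, 6, 5, 6, 5, 6, 6, 5]
t=23: [10, 9, 10, 10, 9, 10, 9, 10, 9, 10, 10, 9]
t=24: [18, 17, 18, 18, 17, 18, 17, 18, 17, 18, 18, 17]
t=25: [34, 33, 34, 34, 33, 34, 33, 34, 33, 34, 34, 33]
t=26: [65, 64, 65, 65, 64, 65, 64, 65, 64, 65, 65, 64]
t=27: [60, 61, 60, 60, 61, 60, 61, 60, 61, 60, 60, 61]

Answer: 23
Key observation: The state at step 4, [60, 61, 60, 60, 61, 60, 61, 60, 61, 60, 60, 61], reappears at step 27 — and no state repeats earlier — so the cycle the system enters has period 23.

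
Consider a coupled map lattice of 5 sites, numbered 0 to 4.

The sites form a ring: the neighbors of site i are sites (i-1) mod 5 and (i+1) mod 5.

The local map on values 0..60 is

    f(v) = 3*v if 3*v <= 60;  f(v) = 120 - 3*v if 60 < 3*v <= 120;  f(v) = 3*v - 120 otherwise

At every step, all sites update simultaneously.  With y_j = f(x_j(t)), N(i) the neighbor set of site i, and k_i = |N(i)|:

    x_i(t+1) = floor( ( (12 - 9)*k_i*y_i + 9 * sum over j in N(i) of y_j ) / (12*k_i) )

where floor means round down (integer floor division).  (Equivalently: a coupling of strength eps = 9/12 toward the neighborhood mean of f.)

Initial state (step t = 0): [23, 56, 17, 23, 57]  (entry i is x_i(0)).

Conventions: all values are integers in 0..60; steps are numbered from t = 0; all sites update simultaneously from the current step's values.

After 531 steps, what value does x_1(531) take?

Simulating step by step:
t=0: [23, 56, 17, 23, 57]
t=1: [49, 50, 49, 51, 51]
t=2: [30, 27, 30, 30, 30]
t=3: [33, 32, 33, 30, 30]
t=4: [25, 21, 25, 26, 26]
t=5: [48, 48, 48, 43, 43]
t=6: [18, 24, 18, 14, 14]
t=7: [47, 52, 47, 46, 46]
t=8: [25, 24, 25, 19, 19]
t=9: [50, 45, 50, 52, 52]
t=10: [26, 26, 26, 33, 33]
t=11: [34, 42, 34, 28, 28]
t=12: [20, 15, 20, 29, 29]
t=13: [44, 56, 44, 43, 43]
t=14: [24, 21, 24, 10, 10]
t=15: [44, 50, 44, 36, 36]
t=16: [18, 16, 18, 12, 12]
t=17: [45, 52, 45, 42, 42]
t=18: [19, 20, 19, 9, 9]
t=19: [46, 57, 46, 38, 38]
t=20: [25, 26, 25, 10, 10]
t=21: [38, 44, 38, 35, 35]
t=22: [11, 7, 11, 11, 11]
t=23: [28, 30, 28, 33, 33]
t=24: [28, 34, 28, 26, 26]
t=25: [31, 31, 31, 39, 39]
t=26: [18, 27, 18, 12, 12]
t=27: [41, 50, 41, 42, 42]
t=28: [14, 9, 14, 4, 4]
t=29: [25, 38, 25, 23, 23]
t=30: [32, 35, 32, 48, 48]
t=31: [20, 21, 20, 24, 24]
t=32: [54, 59, 54, 52, 52]
t=33: [45, 45, 45, 38, 38]
t=34: [11, 15, 11, 9, 9]
t=35: [35, 36, 35, 29, 29]
t=36: [20, 14, 20, 26, 26]
t=37: [46, 55, 46, 48, 48]
t=38: [30, 24, 30, 21, 21]
t=39: [46, 34, 46, 46, 46]
t=40: [18, 18, 18, 18, 18]
t=41: [54, 54, 54, 54, 54]
t=42: [42, 42, 42, 42, 42]
t=43: [6, 6, 6, 6, 6]
t=44: [18, 18, 18, 18, 18]

Answer: x_1(531) = 6
Key observation: The state at step 40, [18, 18, 18, 18, 18], reappears at step 44: the system is in a cycle of period 4 from step 40 on.  Therefore the state at step 531 equals the state at step 40 + ((531 - 40) mod 4) = 43, which is [6, 6, 6, 6, 6].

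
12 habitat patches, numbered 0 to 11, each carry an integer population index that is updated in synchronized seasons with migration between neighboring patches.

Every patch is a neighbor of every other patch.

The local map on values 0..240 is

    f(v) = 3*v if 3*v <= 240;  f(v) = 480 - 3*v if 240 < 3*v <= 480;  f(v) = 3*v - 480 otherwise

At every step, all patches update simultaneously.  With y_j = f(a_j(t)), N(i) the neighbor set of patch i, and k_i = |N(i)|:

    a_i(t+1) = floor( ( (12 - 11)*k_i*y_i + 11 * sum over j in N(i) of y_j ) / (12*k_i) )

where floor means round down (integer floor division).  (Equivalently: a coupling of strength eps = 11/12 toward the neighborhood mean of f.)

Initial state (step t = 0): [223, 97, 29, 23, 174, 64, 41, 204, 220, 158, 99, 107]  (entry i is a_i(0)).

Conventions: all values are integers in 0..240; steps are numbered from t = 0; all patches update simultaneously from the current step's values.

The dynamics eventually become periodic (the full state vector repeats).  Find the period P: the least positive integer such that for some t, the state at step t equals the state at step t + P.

Answer: 8
Key observation: The state at step 1, [129, 129, 129, 129, 129, 129, 129, 129, 129, 129, 129, 129], reappears at step 9 — and no state repeats earlier — so the cycle the system enters has period 8.

Derivation:
t=0: [223, 97, 29, 23, 174, 64, 41, 204, 220, 158, 99, 107]
t=1: [129, 129, 129, 129, 129, 129, 129, 129, 129, 129, 129, 129]
t=2: [93, 93, 93, 93, 93, 93, 93, 93, 93, 93, 93, 93]
t=3: [201, 201, 201, 201, 201, 201, 201, 201, 201, 201, 201, 201]
t=4: [123, 123, 123, 123, 123, 123, 123, 123, 123, 123, 123, 123]
t=5: [111, 111, 111, 111, 111, 111, 111, 111, 111, 111, 111, 111]
t=6: [147, 147, 147, 147, 147, 147, 147, 147, 147, 147, 147, 147]
t=7: [39, 39, 39, 39, 39, 39, 39, 39, 39, 39, 39, 39]
t=8: [117, 117, 117, 117, 117, 117, 117, 117, 117, 117, 117, 117]
t=9: [129, 129, 129, 129, 129, 129, 129, 129, 129, 129, 129, 129]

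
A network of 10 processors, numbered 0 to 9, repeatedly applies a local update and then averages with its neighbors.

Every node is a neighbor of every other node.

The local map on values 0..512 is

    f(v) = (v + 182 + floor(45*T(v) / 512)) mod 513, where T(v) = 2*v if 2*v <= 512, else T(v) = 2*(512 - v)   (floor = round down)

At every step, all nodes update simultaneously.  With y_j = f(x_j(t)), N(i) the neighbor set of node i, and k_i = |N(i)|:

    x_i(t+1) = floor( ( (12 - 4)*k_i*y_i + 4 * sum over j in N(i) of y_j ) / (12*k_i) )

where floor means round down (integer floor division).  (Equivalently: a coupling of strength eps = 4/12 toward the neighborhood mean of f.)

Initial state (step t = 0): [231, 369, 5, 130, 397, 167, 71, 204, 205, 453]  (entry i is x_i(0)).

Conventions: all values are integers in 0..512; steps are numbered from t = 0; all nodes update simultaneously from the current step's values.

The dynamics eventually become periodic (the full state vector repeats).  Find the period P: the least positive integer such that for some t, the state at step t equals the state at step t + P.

Answer: 5
Key observation: The state at step 53, [279, 144, 144, 279, 144, 279, 144, 279, 279, 144], reappears at step 58 — and no state repeats earlier — so the cycle the system enters has period 5.

Derivation:
t=0: [231, 369, 5, 130, 397, 167, 71, 204, 205, 453]
t=1: [386, 141, 219, 311, 155, 339, 268, 366, 367, 184]
t=2: [133, 303, 361, 94, 314, 108, 394, 122, 123, 335]
t=3: [279, 71, 101, 250, 76, 260, 118, 270, 271, 88]
t=4: [459, 311, 333, 443, 314, 450, 345, 455, 455, 323]
t=5: [115, 38, 50, 107, 40, 110, 56, 113, 113, 45]
t=6: [301, 243, 252, 294, 245, 297, 256, 299, 299, 248]
t=7: [93, 382, 389, 89, 384, 90, 392, 91, 91, 386]
t=8: [250, 113, 117, 247, 114, 248, 119, 248, 248, 116]
t=9: [445, 344, 347, 443, 345, 444, 348, 444, 444, 346]
t=10: [109, 57, 59, 109, 58, 109, 59, 109, 109, 58]
t=11: [298, 260, 261, 298, 261, 298, 261, 298, 298, 261]
t=12: [93, 396, 397, 93, 397, 93, 397, 93, 93, 397]
t=13: [253, 123, 123, 253, 123, 253, 123, 253, 253, 123]
t=14: [450, 354, 354, 450, 354, 450, 354, 450, 450, 354]
t=15: [114, 64, 64, 114, 64, 114, 64, 114, 114, 64]
t=16: [305, 267, 267, 305, 267, 305, 267, 305, 305, 267]
t=17: [99, 402, 402, 99, 402, 99, 402, 99, 99, 402]
t=18: [259, 128, 128, 259, 128, 259, 128, 259, 259, 128]
t=19: [456, 360, 360, 456, 360, 456, 360, 456, 456, 360]
t=20: [119, 69, 69, 119, 69, 119, 69, 119, 119, 69]
t=21: [310, 273, 273, 310, 273, 310, 273, 310, 310, 273]
t=22: [103, 407, 407, 103, 407, 103, 407, 103, 103, 407]
t=23: [264, 132, 132, 264, 132, 264, 132, 264, 264, 132]
t=24: [460, 365, 365, 460, 365, 460, 365, 460, 460, 365]
t=25: [123, 73, 73, 123, 73, 123, 73, 123, 123, 73]
t=26: [315, 277, 277, 315, 277, 315, 277, 315, 315, 277]
t=27: [107, 410, 410, 107, 410, 107, 410, 107, 107, 410]
t=28: [267, 135, 135, 267, 135, 267, 135, 267, 267, 135]
t=29: [463, 368, 368, 463, 368, 463, 368, 463, 463, 368]
t=30: [125, 76, 76, 125, 76, 125, 76, 125, 125, 76]
t=31: [317, 281, 281, 317, 281, 317, 281, 317, 317, 281]
t=32: [109, 413, 413, 109, 413, 109, 413, 109, 109, 413]
t=33: [270, 138, 138, 270, 138, 270, 138, 270, 270, 138]
t=34: [466, 371, 371, 466, 371, 466, 371, 466, 466, 371]
t=35: [128, 78, 78, 128, 78, 128, 78, 128, 128, 78]
t=36: [321, 283, 283, 321, 283, 321, 283, 321, 321, 283]
t=37: [112, 415, 415, 112, 415, 112, 415, 112, 112, 415]
t=38: [273, 140, 140, 273, 140, 273, 140, 273, 273, 140]
t=39: [469, 373, 373, 469, 373, 469, 373, 469, 469, 373]
t=40: [130, 80, 80, 130, 80, 130, 80, 130, 130, 80]
t=41: [323, 286, 286, 323, 286, 323, 286, 323, 323, 286]
t=42: [114, 417, 417, 114, 417, 114, 417, 114, 114, 417]
t=43: [276, 141, 141, 276, 141, 276, 141, 276, 276, 141]
t=44: [470, 375, 375, 470, 375, 470, 375, 470, 470, 375]
t=45: [131, 82, 82, 131, 82, 131, 82, 131, 131, 82]
t=46: [325, 288, 288, 325, 288, 325, 288, 325, 325, 288]
t=47: [115, 419, 419, 115, 419, 115, 419, 115, 115, 419]
t=48: [277, 143, 143, 277, 143, 277, 143, 277, 277, 143]
t=49: [472, 377, 377, 472, 377, 472, 377, 472, 472, 377]
t=50: [133, 83, 83, 133, 83, 133, 83, 133, 133, 83]
t=51: [327, 289, 289, 327, 289, 327, 289, 327, 327, 289]
t=52: [117, 420, 420, 117, 420, 117, 420, 117, 117, 420]
t=53: [279, 144, 144, 279, 144, 279, 144, 279, 279, 144]
t=54: [473, 378, 378, 473, 378, 473, 378, 473, 473, 378]
t=55: [133, 84, 84, 133, 84, 133, 84, 133, 133, 84]
t=56: [327, 290, 290, 327, 290, 327, 290, 327, 327, 290]
t=57: [117, 421, 421, 117, 421, 117, 421, 117, 117, 421]
t=58: [279, 144, 144, 279, 144, 279, 144, 279, 279, 144]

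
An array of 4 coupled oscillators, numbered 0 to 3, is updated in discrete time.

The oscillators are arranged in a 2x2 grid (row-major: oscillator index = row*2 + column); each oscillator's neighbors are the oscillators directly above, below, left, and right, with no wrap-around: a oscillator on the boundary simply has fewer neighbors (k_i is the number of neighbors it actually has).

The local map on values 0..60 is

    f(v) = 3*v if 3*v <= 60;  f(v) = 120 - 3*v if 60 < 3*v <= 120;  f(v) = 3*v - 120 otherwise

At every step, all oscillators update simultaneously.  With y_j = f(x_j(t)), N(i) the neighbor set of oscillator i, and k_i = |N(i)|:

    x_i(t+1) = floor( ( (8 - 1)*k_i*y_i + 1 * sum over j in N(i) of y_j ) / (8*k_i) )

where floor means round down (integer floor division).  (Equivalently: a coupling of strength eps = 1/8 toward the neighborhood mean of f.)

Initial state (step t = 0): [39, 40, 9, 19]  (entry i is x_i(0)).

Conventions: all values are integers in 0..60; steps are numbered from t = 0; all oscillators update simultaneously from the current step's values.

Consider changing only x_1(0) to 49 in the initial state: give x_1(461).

Simulating step by step:
t=0: [39, 49, 9, 19]
t=1: [6, 27, 27, 53]
t=2: [20, 37, 37, 39]
t=3: [53, 11, 11, 3]
t=4: [38, 31, 31, 12]
t=5: [8, 26, 26, 34]
t=6: [26, 39, 39, 21]
t=7: [37, 8, 8, 50]
t=8: [10, 23, 23, 29]
t=9: [32, 48, 48, 35]
t=10: [24, 23, 23, 16]
t=11: [48, 50, 50, 48]
t=12: [24, 29, 29, 24]
t=13: [46, 34, 34, 46]
t=14: [18, 18, 18, 18]
t=15: [54, 54, 54, 54]
t=16: [42, 42, 42, 42]
t=17: [6, 6, 6, 6]
t=18: [18, 18, 18, 18]

Answer: x_1(461) = 6
Key observation: The state at step 14, [18, 18, 18, 18], reappears at step 18: the system is in a cycle of period 4 from step 14 on.  Therefore the state at step 461 equals the state at step 14 + ((461 - 14) mod 4) = 17, which is [6, 6, 6, 6].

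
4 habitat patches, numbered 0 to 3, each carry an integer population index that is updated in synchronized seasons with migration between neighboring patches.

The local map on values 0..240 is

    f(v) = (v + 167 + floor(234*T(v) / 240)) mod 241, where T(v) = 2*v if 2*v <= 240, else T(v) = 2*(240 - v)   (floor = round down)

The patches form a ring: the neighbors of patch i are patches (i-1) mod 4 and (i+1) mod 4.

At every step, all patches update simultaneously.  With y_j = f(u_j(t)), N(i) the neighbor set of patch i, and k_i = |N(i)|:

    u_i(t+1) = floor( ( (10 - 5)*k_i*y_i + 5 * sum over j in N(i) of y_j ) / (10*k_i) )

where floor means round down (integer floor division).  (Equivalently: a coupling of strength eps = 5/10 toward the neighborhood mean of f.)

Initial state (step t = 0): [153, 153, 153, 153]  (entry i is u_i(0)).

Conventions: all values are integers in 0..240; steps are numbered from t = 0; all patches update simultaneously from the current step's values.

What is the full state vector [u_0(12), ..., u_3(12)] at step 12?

Simulating step by step:
t=0: [153, 153, 153, 153]
t=1: [7, 7, 7, 7]
t=2: [187, 187, 187, 187]
t=3: [216, 216, 216, 216]
t=4: [188, 188, 188, 188]
t=5: [215, 215, 215, 215]
t=6: [189, 189, 189, 189]
t=7: [214, 214, 214, 214]
t=8: [190, 190, 190, 190]
t=9: [213, 213, 213, 213]
t=10: [191, 191, 191, 191]
t=11: [212, 212, 212, 212]
t=12: [192, 192, 192, 192]

Answer: [192, 192, 192, 192]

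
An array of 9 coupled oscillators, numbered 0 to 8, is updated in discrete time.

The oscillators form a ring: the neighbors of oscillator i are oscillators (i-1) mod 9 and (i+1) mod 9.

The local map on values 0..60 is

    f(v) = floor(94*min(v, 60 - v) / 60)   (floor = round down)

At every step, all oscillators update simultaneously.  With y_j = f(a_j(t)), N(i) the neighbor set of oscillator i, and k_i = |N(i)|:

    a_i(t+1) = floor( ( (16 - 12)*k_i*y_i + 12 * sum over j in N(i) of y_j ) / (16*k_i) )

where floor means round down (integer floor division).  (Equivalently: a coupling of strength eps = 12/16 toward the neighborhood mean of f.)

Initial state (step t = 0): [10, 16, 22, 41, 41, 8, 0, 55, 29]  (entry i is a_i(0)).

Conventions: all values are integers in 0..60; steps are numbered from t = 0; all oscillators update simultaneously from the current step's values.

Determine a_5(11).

Answer: a_5(11) = 38

Derivation:
t=0: [10, 16, 22, 41, 41, 8, 0, 55, 29]
t=1: [30, 24, 28, 30, 22, 13, 7, 18, 19]
t=2: [36, 43, 42, 40, 33, 21, 20, 21, 35]
t=3: [33, 30, 28, 34, 34, 35, 31, 34, 35]
t=4: [42, 43, 43, 41, 39, 41, 40, 41, 40]
t=5: [28, 26, 27, 29, 29, 30, 29, 30, 29]
t=6: [42, 41, 42, 43, 45, 45, 46, 45, 45]
t=7: [26, 28, 27, 25, 24, 22, 22, 22, 24]
t=8: [40, 41, 41, 39, 36, 35, 34, 35, 37]
t=9: [32, 29, 30, 32, 35, 38, 39, 38, 35]
t=10: [42, 45, 44, 43, 38, 35, 33, 35, 38]
t=11: [28, 25, 24, 28, 32, 38, 39, 38, 33]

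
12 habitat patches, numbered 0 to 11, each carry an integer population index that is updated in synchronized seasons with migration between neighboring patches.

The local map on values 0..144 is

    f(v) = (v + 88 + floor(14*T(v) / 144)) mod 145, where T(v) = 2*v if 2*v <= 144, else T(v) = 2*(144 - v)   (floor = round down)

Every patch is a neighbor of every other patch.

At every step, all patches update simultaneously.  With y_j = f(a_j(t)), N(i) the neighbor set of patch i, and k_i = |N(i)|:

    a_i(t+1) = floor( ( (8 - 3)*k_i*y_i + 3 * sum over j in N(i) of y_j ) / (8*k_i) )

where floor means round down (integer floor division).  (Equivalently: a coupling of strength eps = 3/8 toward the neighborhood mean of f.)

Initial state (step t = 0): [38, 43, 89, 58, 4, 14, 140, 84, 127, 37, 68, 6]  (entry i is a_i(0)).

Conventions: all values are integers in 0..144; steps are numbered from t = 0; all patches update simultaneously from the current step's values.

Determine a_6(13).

Answer: a_6(13) = 58

Derivation:
t=0: [38, 43, 89, 58, 4, 14, 140, 84, 127, 37, 68, 6]
t=1: [111, 115, 57, 40, 87, 94, 82, 55, 76, 110, 47, 89]
t=2: [58, 60, 29, 102, 47, 50, 44, 27, 42, 57, 108, 47]
t=3: [39, 40, 104, 63, 117, 33, 115, 103, 114, 39, 66, 117]
t=4: [110, 111, 63, 42, 70, 106, 68, 63, 68, 110, 44, 70]
t=5: [56, 57, 32, 103, 37, 55, 36, 32, 36, 56, 104, 37]
t=6: [36, 37, 105, 62, 109, 36, 108, 105, 108, 36, 63, 109]
t=7: [108, 108, 63, 40, 65, 108, 65, 63, 65, 108, 41, 65]
t=8: [55, 55, 31, 100, 32, 55, 32, 31, 32, 55, 101, 32]
t=9: [35, 35, 104, 60, 104, 35, 104, 104, 104, 35, 61, 104]
t=10: [105, 105, 61, 37, 61, 105, 61, 61, 61, 105, 38, 61]
t=11: [52, 52, 28, 97, 28, 52, 28, 28, 28, 52, 98, 28]
t=12: [31, 31, 100, 57, 100, 31, 100, 100, 100, 31, 57, 100]
t=13: [102, 102, 58, 34, 58, 102, 58, 58, 58, 102, 34, 58]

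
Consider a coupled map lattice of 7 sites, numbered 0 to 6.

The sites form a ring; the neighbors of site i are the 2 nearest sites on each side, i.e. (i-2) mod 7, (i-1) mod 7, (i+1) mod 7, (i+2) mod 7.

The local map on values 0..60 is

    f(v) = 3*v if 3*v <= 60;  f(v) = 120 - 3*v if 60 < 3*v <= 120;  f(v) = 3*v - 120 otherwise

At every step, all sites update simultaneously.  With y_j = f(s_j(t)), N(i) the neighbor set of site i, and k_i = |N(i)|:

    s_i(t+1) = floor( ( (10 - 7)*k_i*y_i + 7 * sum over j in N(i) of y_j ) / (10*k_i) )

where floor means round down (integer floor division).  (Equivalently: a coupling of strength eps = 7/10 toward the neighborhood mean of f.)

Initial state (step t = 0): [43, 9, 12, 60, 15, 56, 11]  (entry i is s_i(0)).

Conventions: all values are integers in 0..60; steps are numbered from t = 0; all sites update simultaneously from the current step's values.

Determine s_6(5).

Answer: s_6(5) = 34

Derivation:
t=0: [43, 9, 12, 60, 15, 56, 11]
t=1: [27, 32, 35, 45, 44, 40, 32]
t=2: [22, 23, 20, 13, 13, 15, 20]
t=3: [54, 52, 50, 45, 47, 47, 51]
t=4: [33, 31, 28, 23, 23, 25, 30]
t=5: [30, 32, 37, 43, 43, 40, 34]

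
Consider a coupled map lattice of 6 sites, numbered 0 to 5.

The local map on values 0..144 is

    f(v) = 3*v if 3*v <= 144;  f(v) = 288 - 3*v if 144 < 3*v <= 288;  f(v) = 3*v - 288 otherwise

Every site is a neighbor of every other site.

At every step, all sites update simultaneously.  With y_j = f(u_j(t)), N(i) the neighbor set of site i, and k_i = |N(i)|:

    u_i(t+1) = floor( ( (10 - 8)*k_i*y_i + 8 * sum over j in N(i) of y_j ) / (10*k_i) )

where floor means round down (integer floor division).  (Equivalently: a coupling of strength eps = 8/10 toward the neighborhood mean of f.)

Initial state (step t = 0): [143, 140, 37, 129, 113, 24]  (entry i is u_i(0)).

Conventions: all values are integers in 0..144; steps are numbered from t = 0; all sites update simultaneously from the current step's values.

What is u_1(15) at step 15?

Simulating step by step:
t=0: [143, 140, 37, 129, 113, 24]
t=1: [102, 102, 101, 100, 99, 99]
t=2: [13, 13, 13, 13, 13, 13]
t=3: [39, 39, 39, 39, 39, 39]
t=4: [117, 117, 117, 117, 117, 117]
t=5: [63, 63, 63, 63, 63, 63]
t=6: [99, 99, 99, 99, 99, 99]
t=7: [9, 9, 9, 9, 9, 9]
t=8: [27, 27, 27, 27, 27, 27]
t=9: [81, 81, 81, 81, 81, 81]
t=10: [45, 45, 45, 45, 45, 45]
t=11: [135, 135, 135, 135, 135, 135]
t=12: [117, 117, 117, 117, 117, 117]
t=13: [63, 63, 63, 63, 63, 63]
t=14: [99, 99, 99, 99, 99, 99]
t=15: [9, 9, 9, 9, 9, 9]

Answer: u_1(15) = 9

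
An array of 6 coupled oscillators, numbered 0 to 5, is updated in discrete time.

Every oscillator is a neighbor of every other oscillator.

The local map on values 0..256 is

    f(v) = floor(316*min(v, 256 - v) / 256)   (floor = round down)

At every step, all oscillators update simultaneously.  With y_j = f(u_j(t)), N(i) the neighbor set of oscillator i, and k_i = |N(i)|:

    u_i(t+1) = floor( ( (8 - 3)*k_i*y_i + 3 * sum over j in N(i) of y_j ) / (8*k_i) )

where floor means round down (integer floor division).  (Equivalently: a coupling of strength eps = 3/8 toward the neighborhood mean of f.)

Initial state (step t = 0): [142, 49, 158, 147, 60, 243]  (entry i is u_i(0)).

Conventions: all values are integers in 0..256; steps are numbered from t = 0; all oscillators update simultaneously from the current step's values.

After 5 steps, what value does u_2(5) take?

Answer: u_2(5) = 139

Derivation:
t=0: [142, 49, 158, 147, 60, 243]
t=1: [117, 73, 106, 114, 81, 49]
t=2: [128, 99, 121, 126, 104, 82]
t=3: [147, 128, 142, 146, 131, 116]
t=4: [138, 151, 141, 139, 149, 143]
t=5: [142, 133, 139, 141, 134, 138]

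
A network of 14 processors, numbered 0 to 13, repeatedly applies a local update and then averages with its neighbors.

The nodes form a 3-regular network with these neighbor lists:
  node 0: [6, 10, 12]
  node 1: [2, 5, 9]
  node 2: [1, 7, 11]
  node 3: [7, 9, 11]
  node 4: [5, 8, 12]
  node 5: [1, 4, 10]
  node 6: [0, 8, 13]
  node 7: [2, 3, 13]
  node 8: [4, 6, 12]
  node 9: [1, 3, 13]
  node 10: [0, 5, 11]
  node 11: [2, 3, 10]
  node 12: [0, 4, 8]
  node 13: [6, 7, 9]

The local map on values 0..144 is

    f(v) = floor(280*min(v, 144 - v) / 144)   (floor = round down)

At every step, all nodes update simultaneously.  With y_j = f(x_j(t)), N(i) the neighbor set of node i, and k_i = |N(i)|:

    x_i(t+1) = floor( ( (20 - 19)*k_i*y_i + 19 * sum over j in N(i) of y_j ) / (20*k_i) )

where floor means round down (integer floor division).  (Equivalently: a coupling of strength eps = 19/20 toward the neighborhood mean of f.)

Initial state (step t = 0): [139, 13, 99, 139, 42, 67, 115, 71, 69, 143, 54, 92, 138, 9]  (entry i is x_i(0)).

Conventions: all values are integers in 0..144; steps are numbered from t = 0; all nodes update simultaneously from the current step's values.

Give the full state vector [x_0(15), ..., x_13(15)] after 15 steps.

Answer: [122, 73, 60, 47, 102, 105, 107, 90, 112, 96, 91, 93, 99, 71]

Derivation:
t=0: [139, 13, 99, 139, 42, 67, 115, 71, 69, 143, 54, 92, 138, 9]
t=1: [54, 70, 87, 76, 91, 73, 53, 42, 53, 16, 81, 68, 71, 62]
t=2: [120, 95, 116, 83, 125, 121, 109, 118, 114, 124, 124, 121, 105, 74]
t=3: [59, 47, 62, 47, 57, 55, 79, 100, 59, 112, 44, 68, 48, 56]
t=4: [101, 95, 103, 92, 104, 95, 112, 105, 109, 94, 115, 100, 111, 91]
t=5: [61, 90, 84, 86, 75, 76, 83, 93, 67, 99, 86, 78, 75, 79]
t=6: [121, 111, 110, 105, 132, 117, 124, 117, 128, 112, 125, 114, 127, 102]
t=7: [36, 60, 58, 58, 37, 41, 51, 72, 31, 72, 50, 58, 32, 52]
t=8: [85, 110, 122, 129, 67, 93, 78, 109, 76, 111, 87, 107, 66, 125]
t=9: [121, 68, 67, 65, 120, 101, 95, 37, 128, 44, 95, 60, 125, 84]
t=10: [73, 100, 107, 92, 49, 90, 65, 121, 57, 122, 81, 116, 40, 85]
t=11: [109, 73, 61, 49, 97, 100, 120, 92, 99, 97, 100, 95, 112, 72]
t=12: [64, 100, 111, 95, 78, 103, 95, 116, 67, 122, 82, 99, 81, 82]
t=13: [112, 62, 74, 62, 111, 109, 123, 91, 115, 97, 97, 92, 127, 66]
t=14: [55, 99, 109, 99, 52, 90, 79, 126, 46, 121, 77, 114, 59, 80]
t=15: [122, 73, 60, 47, 102, 105, 107, 90, 112, 96, 91, 93, 99, 71]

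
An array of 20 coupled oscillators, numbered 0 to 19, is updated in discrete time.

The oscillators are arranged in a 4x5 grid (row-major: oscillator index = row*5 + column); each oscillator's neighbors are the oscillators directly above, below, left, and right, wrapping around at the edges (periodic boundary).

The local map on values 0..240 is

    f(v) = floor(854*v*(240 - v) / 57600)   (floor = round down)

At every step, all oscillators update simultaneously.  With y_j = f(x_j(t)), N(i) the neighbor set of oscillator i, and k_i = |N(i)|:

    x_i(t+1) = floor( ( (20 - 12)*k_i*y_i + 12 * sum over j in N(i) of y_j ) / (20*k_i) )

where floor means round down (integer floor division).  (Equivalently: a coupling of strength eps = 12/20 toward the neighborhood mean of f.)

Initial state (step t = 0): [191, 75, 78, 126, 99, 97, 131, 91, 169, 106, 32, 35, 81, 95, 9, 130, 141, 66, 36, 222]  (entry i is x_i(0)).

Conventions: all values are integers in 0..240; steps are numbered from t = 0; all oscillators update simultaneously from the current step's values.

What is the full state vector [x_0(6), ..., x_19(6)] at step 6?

Answer: [171, 139, 129, 154, 178, 172, 141, 128, 151, 177, 198, 173, 162, 184, 203, 197, 171, 163, 186, 203]

Derivation:
t=0: [191, 75, 78, 126, 99, 97, 131, 91, 169, 106, 32, 35, 81, 95, 9, 130, 141, 66, 36, 222]
t=1: [176, 184, 189, 186, 175, 180, 188, 195, 194, 176, 122, 148, 178, 157, 97, 159, 183, 171, 139, 107]
t=2: [167, 151, 147, 156, 171, 167, 154, 139, 148, 166, 198, 181, 169, 183, 199, 187, 169, 169, 191, 199]
t=3: [176, 192, 197, 184, 171, 174, 190, 199, 191, 174, 139, 164, 175, 157, 134, 148, 172, 174, 151, 134]
t=4: [168, 145, 136, 156, 174, 170, 147, 133, 150, 171, 197, 176, 167, 184, 201, 194, 172, 167, 188, 201]
t=5: [173, 196, 201, 186, 167, 172, 194, 202, 189, 168, 138, 168, 178, 156, 131, 141, 171, 177, 153, 130]
t=6: [171, 139, 129, 154, 178, 172, 141, 128, 151, 177, 198, 173, 162, 184, 203, 197, 171, 163, 186, 203]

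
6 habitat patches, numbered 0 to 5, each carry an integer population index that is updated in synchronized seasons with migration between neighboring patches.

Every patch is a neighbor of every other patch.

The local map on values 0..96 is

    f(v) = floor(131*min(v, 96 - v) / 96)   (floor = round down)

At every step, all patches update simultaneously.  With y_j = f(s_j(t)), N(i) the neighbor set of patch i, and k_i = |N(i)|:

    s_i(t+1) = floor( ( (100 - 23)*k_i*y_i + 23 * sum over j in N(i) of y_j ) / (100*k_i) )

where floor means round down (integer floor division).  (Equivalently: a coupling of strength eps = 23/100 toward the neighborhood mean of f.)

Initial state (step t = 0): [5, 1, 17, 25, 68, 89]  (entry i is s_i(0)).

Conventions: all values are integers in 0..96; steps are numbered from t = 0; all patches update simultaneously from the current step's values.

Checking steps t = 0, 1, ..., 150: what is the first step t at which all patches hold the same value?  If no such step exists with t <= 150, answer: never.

Answer: 25
Key observation: Synchronization is absorbing here: once all patches are equal they stay equal, and step 25 is the first all-equal step.

Derivation:
t=0: [5, 1, 17, 25, 68, 89]  (not all equal)
t=1: [9, 5, 21, 29, 32, 11]  (not all equal)
t=2: [15, 10, 26, 34, 37, 17]  (not all equal)
t=3: [23, 18, 33, 41, 44, 25]  (not all equal)
t=4: [33, 28, 44, 51, 54, 36]  (not all equal)
t=5: [46, 41, 57, 58, 55, 49]  (not all equal)
t=6: [60, 55, 54, 52, 55, 61]  (not all equal)
t=7: [50, 54, 56, 58, 54, 48]  (not all equal)
t=8: [60, 57, 55, 52, 57, 62]  (not all equal)
t=9: [50, 52, 54, 57, 52, 47]  (not all equal)
t=10: [61, 59, 57, 54, 59, 62]  (not all equal)
t=11: [47, 50, 52, 55, 50, 47]  (not all equal)
t=12: [63, 61, 60, 56, 61, 63]  (not all equal)
t=13: [45, 47, 48, 52, 47, 45]  (not all equal)
t=14: [61, 63, 64, 60, 63, 61]  (not all equal)
t=15: [46, 45, 43, 48, 45, 46]  (not all equal)
t=16: [61, 61, 58, 64, 61, 61]  (not all equal)
t=17: [47, 47, 49, 44, 47, 47]  (not all equal)
t=18: [63, 63, 63, 60, 63, 63]  (not all equal)
t=19: [45, 45, 45, 48, 45, 45]  (not all equal)
t=20: [61, 61, 61, 64, 61, 61]  (not all equal)
t=21: [46, 46, 46, 43, 46, 46]  (not all equal)
t=22: [61, 61, 61, 58, 61, 61]  (not all equal)
t=23: [47, 47, 47, 50, 47, 47]  (not all equal)
t=24: [63, 63, 63, 62, 63, 63]  (not all equal)
t=25: [45, 45, 45, 45, 45, 45]  (all equal)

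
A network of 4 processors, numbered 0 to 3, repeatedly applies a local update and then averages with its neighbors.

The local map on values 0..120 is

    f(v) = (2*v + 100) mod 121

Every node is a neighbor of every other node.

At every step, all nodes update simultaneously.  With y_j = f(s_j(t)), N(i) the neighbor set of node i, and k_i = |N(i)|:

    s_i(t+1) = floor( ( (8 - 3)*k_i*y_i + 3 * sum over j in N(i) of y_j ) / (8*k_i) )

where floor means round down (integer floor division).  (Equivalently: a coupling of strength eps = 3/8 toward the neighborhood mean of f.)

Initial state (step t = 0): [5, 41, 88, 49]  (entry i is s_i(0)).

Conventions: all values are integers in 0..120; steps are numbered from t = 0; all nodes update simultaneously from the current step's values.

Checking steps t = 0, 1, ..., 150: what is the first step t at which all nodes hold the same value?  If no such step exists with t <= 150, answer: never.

Answer: never
Key observation: The state at step 14 reappears at step 21 — the system is in a cycle of period 7 from step 14 on.  No step 0..21 is synchronized, and the cycle repeats forever, so no step up to 150 (or ever) has all nodes equal.

Derivation:
t=0: [5, 41, 88, 49]  (not all equal)
t=1: [90, 65, 52, 73]  (not all equal)
t=2: [48, 83, 70, 31]  (not all equal)
t=3: [69, 44, 91, 52]  (not all equal)
t=4: [96, 71, 58, 79]  (not all equal)
t=5: [45, 20, 67, 28]  (not all equal)
t=6: [64, 39, 86, 47]  (not all equal)
t=7: [86, 61, 48, 69]  (not all equal)
t=8: [55, 90, 77, 98]  (not all equal)
t=9: [68, 43, 30, 51]  (not all equal)
t=10: [95, 70, 57, 78]  (not all equal)
t=11: [58, 93, 80, 41]  (not all equal)
t=12: [74, 49, 36, 57]  (not all equal)
t=13: [31, 66, 53, 74]  (not all equal)
t=14: [50, 85, 72, 33]  (not all equal)
t=15: [58, 33, 20, 41]  (not all equal)
t=16: [75, 50, 37, 58]  (not all equal)
t=17: [33, 68, 55, 76]  (not all equal)
t=18: [54, 89, 76, 37]  (not all equal)
t=19: [66, 41, 28, 49]  (not all equal)
t=20: [91, 66, 53, 74]  (not all equal)
t=21: [50, 85, 72, 33]  (not all equal)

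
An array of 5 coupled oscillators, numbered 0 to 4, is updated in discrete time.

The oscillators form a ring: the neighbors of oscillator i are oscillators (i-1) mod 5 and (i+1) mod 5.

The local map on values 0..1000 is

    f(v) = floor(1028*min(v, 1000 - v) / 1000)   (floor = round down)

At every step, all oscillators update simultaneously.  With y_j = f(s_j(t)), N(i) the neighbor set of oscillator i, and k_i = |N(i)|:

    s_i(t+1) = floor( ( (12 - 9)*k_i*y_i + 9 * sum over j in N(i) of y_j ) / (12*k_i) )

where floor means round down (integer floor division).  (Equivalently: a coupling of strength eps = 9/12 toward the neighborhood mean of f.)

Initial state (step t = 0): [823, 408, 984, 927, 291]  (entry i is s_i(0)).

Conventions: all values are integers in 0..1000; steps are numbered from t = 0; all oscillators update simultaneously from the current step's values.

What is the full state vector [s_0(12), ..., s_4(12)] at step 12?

Simulating step by step:
t=0: [823, 408, 984, 927, 291]
t=1: [314, 178, 189, 136, 170]
t=2: [214, 239, 168, 172, 216]
t=3: [229, 207, 200, 191, 203]
t=4: [216, 218, 204, 203, 213]
t=5: [221, 217, 214, 212, 215]
t=6: [223, 223, 219, 219, 221]
t=7: [228, 227, 226, 225, 227]
t=8: [233, 233, 232, 232, 232]
t=9: [238, 238, 238, 238, 238]
t=10: [244, 244, 244, 244, 244]
t=11: [250, 250, 250, 250, 250]
t=12: [257, 257, 257, 257, 257]

Answer: [257, 257, 257, 257, 257]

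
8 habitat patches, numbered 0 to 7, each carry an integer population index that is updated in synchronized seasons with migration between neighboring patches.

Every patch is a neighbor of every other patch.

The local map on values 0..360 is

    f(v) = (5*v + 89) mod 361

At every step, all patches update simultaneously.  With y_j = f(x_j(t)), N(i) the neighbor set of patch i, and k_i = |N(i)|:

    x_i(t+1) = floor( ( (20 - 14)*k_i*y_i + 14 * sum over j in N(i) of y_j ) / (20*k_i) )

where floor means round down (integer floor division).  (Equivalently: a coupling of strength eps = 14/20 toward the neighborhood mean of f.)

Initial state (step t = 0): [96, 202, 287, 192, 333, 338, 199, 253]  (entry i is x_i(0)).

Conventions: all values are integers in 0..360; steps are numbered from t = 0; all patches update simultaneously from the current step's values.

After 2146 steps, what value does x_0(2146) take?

Simulating step by step:
t=0: [96, 202, 287, 192, 333, 338, 199, 253]
t=1: [196, 158, 170, 220, 216, 221, 155, 209]
t=2: [191, 153, 165, 142, 138, 143, 150, 131]
t=3: [164, 126, 138, 115, 111, 116, 123, 104]
t=4: [246, 280, 220, 269, 265, 270, 277, 258]
t=5: [222, 184, 196, 245, 241, 246, 181, 234]
t=6: [210, 245, 257, 233, 229, 234, 242, 222]
t=7: [152, 187, 199, 175, 171, 176, 184, 164]
t=8: [186, 221, 161, 209, 205, 210, 218, 198]
t=9: [176, 139, 151, 127, 123, 128, 136, 188]
t=10: [163, 126, 138, 114, 182, 115, 123, 175]
t=11: [242, 277, 217, 265, 261, 266, 274, 254]
t=12: [203, 166, 178, 226, 222, 227, 163, 215]
t=13: [117, 152, 164, 140, 136, 141, 149, 129]
t=14: [156, 119, 131, 107, 103, 108, 116, 96]
t=15: [207, 242, 182, 230, 226, 231, 239, 219]
t=16: [137, 172, 184, 160, 156, 161, 169, 149]
t=17: [148, 183, 195, 171, 167, 172, 180, 160]
t=18: [203, 238, 250, 226, 222, 227, 235, 215]
t=19: [117, 152, 164, 140, 136, 141, 149, 129]

Answer: x_0(2146) = 137
Key observation: The state at step 13, [117, 152, 164, 140, 136, 141, 149, 129], reappears at step 19: the system is in a cycle of period 6 from step 13 on.  Therefore the state at step 2146 equals the state at step 13 + ((2146 - 13) mod 6) = 16, which is [137, 172, 184, 160, 156, 161, 169, 149].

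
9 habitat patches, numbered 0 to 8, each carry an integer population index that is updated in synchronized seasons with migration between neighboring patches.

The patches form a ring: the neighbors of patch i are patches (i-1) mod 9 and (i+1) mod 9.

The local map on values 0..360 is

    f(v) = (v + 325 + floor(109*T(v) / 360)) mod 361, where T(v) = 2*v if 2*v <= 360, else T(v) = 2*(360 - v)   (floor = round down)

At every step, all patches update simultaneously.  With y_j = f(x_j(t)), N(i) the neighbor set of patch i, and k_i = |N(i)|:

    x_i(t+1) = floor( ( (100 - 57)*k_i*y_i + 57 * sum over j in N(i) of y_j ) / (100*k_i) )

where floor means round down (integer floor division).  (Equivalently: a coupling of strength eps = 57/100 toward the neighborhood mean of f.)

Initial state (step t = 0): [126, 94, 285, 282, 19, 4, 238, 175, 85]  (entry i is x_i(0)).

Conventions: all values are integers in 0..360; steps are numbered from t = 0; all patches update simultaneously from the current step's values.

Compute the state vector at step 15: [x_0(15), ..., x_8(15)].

Answer: [299, 299, 299, 299, 299, 299, 299, 299, 299]

Derivation:
t=0: [126, 94, 285, 282, 19, 4, 238, 175, 85]
t=1: [132, 180, 242, 310, 330, 321, 282, 211, 159]
t=2: [209, 237, 277, 298, 308, 304, 289, 259, 219]
t=3: [268, 276, 288, 297, 301, 299, 293, 282, 271]
t=4: [288, 290, 294, 298, 299, 298, 296, 292, 289]
t=5: [295, 296, 297, 298, 299, 298, 298, 296, 295]
t=6: [298, 298, 298, 299, 299, 299, 298, 298, 298]
t=7: [299, 299, 299, 299, 299, 299, 299, 299, 299]
t=8: [299, 299, 299, 299, 299, 299, 299, 299, 299]
t=9: [299, 299, 299, 299, 299, 299, 299, 299, 299]
t=10: [299, 299, 299, 299, 299, 299, 299, 299, 299]
t=11: [299, 299, 299, 299, 299, 299, 299, 299, 299]
t=12: [299, 299, 299, 299, 299, 299, 299, 299, 299]
t=13: [299, 299, 299, 299, 299, 299, 299, 299, 299]
t=14: [299, 299, 299, 299, 299, 299, 299, 299, 299]
t=15: [299, 299, 299, 299, 299, 299, 299, 299, 299]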